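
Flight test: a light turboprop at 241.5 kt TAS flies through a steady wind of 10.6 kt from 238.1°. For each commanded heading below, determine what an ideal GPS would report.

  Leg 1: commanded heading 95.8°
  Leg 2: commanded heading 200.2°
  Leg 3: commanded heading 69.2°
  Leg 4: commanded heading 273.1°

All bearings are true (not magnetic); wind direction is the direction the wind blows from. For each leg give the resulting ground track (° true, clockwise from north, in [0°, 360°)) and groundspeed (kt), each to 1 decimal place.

Leg 1: heading 95.8°; drift -1.5° → track 94.3°, groundspeed 250.0 kt
Leg 2: heading 200.2°; drift -1.6° → track 198.6°, groundspeed 233.2 kt
Leg 3: heading 69.2°; drift -0.5° → track 68.7°, groundspeed 251.9 kt
Leg 4: heading 273.1°; drift +1.5° → track 274.6°, groundspeed 232.9 kt

Leg 1: track=94.3°, groundspeed=250.0 kt
Leg 2: track=198.6°, groundspeed=233.2 kt
Leg 3: track=68.7°, groundspeed=251.9 kt
Leg 4: track=274.6°, groundspeed=232.9 kt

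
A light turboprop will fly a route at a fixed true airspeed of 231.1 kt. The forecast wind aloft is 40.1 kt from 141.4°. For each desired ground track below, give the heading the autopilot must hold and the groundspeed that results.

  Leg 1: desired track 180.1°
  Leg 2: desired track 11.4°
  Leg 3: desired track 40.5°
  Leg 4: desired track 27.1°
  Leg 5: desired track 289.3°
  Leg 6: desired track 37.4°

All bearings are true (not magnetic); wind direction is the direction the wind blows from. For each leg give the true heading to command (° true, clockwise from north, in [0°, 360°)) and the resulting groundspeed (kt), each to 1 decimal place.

Leg 1: heading=173.9°, groundspeed=198.4 kt
Leg 2: heading=19.0°, groundspeed=254.8 kt
Leg 3: heading=50.3°, groundspeed=235.3 kt
Leg 4: heading=36.2°, groundspeed=244.7 kt
Leg 5: heading=284.0°, groundspeed=264.1 kt
Leg 6: heading=47.1°, groundspeed=237.5 kt

Leg 1: desired track 180.1°; wind correction -6.2° → command heading 173.9°, groundspeed 198.4 kt
Leg 2: desired track 11.4°; wind correction +7.6° → command heading 19.0°, groundspeed 254.8 kt
Leg 3: desired track 40.5°; wind correction +9.8° → command heading 50.3°, groundspeed 235.3 kt
Leg 4: desired track 27.1°; wind correction +9.1° → command heading 36.2°, groundspeed 244.7 kt
Leg 5: desired track 289.3°; wind correction -5.3° → command heading 284.0°, groundspeed 264.1 kt
Leg 6: desired track 37.4°; wind correction +9.7° → command heading 47.1°, groundspeed 237.5 kt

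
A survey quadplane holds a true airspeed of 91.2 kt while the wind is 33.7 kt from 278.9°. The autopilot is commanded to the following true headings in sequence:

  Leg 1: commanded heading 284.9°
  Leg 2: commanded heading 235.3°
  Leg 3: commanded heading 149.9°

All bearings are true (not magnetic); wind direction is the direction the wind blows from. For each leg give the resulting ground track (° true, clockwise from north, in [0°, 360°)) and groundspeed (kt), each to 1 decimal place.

Leg 1: track=288.4°, groundspeed=57.8 kt
Leg 2: track=216.1°, groundspeed=70.7 kt
Leg 3: track=136.8°, groundspeed=115.4 kt

Leg 1: heading 284.9°; drift +3.5° → track 288.4°, groundspeed 57.8 kt
Leg 2: heading 235.3°; drift -19.2° → track 216.1°, groundspeed 70.7 kt
Leg 3: heading 149.9°; drift -13.1° → track 136.8°, groundspeed 115.4 kt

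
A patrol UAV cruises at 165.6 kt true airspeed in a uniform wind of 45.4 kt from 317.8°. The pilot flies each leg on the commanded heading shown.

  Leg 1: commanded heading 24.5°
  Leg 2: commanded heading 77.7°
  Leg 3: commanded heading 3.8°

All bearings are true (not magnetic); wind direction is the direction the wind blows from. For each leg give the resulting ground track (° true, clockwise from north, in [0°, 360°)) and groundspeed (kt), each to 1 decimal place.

Leg 1: heading 24.5°; drift +15.8° → track 40.3°, groundspeed 153.4 kt
Leg 2: heading 77.7°; drift +11.8° → track 89.5°, groundspeed 192.3 kt
Leg 3: heading 3.8°; drift +13.7° → track 17.5°, groundspeed 138.0 kt

Leg 1: track=40.3°, groundspeed=153.4 kt
Leg 2: track=89.5°, groundspeed=192.3 kt
Leg 3: track=17.5°, groundspeed=138.0 kt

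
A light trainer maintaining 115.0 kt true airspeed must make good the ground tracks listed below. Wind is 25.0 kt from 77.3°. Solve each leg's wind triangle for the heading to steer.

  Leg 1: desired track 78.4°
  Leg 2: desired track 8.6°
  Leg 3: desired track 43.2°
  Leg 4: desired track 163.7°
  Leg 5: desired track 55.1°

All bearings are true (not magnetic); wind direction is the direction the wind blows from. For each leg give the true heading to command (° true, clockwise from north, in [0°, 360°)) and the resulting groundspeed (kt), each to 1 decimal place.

Leg 1: heading=78.2°, groundspeed=90.0 kt
Leg 2: heading=20.3°, groundspeed=103.5 kt
Leg 3: heading=50.2°, groundspeed=93.4 kt
Leg 4: heading=151.2°, groundspeed=110.7 kt
Leg 5: heading=59.8°, groundspeed=91.5 kt

Leg 1: desired track 78.4°; wind correction -0.2° → command heading 78.2°, groundspeed 90.0 kt
Leg 2: desired track 8.6°; wind correction +11.7° → command heading 20.3°, groundspeed 103.5 kt
Leg 3: desired track 43.2°; wind correction +7.0° → command heading 50.2°, groundspeed 93.4 kt
Leg 4: desired track 163.7°; wind correction -12.5° → command heading 151.2°, groundspeed 110.7 kt
Leg 5: desired track 55.1°; wind correction +4.7° → command heading 59.8°, groundspeed 91.5 kt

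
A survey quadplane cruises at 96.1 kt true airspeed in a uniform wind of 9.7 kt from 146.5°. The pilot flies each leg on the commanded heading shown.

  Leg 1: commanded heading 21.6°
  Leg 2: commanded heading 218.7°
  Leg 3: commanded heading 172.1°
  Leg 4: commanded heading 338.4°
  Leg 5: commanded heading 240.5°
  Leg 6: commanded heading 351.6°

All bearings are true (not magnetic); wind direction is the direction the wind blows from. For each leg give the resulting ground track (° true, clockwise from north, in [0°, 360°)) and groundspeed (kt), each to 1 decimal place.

Leg 1: heading 21.6°; drift -4.5° → track 17.1°, groundspeed 102.0 kt
Leg 2: heading 218.7°; drift +5.7° → track 224.4°, groundspeed 93.6 kt
Leg 3: heading 172.1°; drift +2.7° → track 174.8°, groundspeed 87.5 kt
Leg 4: heading 338.4°; drift -1.1° → track 337.3°, groundspeed 105.6 kt
Leg 5: heading 240.5°; drift +5.7° → track 246.2°, groundspeed 97.3 kt
Leg 6: heading 351.6°; drift -2.2° → track 349.4°, groundspeed 105.0 kt

Leg 1: track=17.1°, groundspeed=102.0 kt
Leg 2: track=224.4°, groundspeed=93.6 kt
Leg 3: track=174.8°, groundspeed=87.5 kt
Leg 4: track=337.3°, groundspeed=105.6 kt
Leg 5: track=246.2°, groundspeed=97.3 kt
Leg 6: track=349.4°, groundspeed=105.0 kt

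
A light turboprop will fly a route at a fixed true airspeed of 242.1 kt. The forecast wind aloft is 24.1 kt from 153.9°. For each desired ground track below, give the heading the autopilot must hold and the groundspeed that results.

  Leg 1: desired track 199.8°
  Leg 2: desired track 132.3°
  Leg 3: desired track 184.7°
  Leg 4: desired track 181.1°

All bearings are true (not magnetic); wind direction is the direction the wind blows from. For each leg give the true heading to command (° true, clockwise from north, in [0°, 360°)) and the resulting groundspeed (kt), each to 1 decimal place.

Leg 1: heading=195.7°, groundspeed=224.7 kt
Leg 2: heading=134.4°, groundspeed=219.5 kt
Leg 3: heading=181.8°, groundspeed=221.1 kt
Leg 4: heading=178.5°, groundspeed=220.4 kt

Leg 1: desired track 199.8°; wind correction -4.1° → command heading 195.7°, groundspeed 224.7 kt
Leg 2: desired track 132.3°; wind correction +2.1° → command heading 134.4°, groundspeed 219.5 kt
Leg 3: desired track 184.7°; wind correction -2.9° → command heading 181.8°, groundspeed 221.1 kt
Leg 4: desired track 181.1°; wind correction -2.6° → command heading 178.5°, groundspeed 220.4 kt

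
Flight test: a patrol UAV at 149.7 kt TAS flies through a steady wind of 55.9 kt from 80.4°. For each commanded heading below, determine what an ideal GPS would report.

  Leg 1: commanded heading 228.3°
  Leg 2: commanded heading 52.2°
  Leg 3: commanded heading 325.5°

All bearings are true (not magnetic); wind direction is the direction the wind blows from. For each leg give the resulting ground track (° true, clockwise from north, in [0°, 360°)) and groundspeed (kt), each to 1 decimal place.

Leg 1: heading 228.3°; drift +8.6° → track 236.9°, groundspeed 199.3 kt
Leg 2: heading 52.2°; drift -14.7° → track 37.5°, groundspeed 103.9 kt
Leg 3: heading 325.5°; drift -16.3° → track 309.2°, groundspeed 180.5 kt

Leg 1: track=236.9°, groundspeed=199.3 kt
Leg 2: track=37.5°, groundspeed=103.9 kt
Leg 3: track=309.2°, groundspeed=180.5 kt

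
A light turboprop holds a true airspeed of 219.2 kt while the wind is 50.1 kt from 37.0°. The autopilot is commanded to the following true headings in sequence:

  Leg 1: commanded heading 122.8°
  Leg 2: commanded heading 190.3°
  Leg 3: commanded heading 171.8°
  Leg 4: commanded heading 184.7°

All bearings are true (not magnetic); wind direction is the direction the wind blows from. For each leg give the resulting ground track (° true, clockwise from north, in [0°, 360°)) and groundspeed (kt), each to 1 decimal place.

Leg 1: heading 122.8°; drift +13.1° → track 135.9°, groundspeed 221.2 kt
Leg 2: heading 190.3°; drift +4.9° → track 195.2°, groundspeed 264.9 kt
Leg 3: heading 171.8°; drift +8.0° → track 179.8°, groundspeed 257.0 kt
Leg 4: heading 184.7°; drift +5.8° → track 190.5°, groundspeed 262.9 kt

Leg 1: track=135.9°, groundspeed=221.2 kt
Leg 2: track=195.2°, groundspeed=264.9 kt
Leg 3: track=179.8°, groundspeed=257.0 kt
Leg 4: track=190.5°, groundspeed=262.9 kt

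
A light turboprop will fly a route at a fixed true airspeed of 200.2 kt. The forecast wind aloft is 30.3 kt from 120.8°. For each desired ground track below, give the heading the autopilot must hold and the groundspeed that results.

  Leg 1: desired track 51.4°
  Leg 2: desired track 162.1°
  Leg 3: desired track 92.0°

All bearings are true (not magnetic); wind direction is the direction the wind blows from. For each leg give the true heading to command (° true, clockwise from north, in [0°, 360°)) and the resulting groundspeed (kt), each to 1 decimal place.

Leg 1: heading=59.5°, groundspeed=187.5 kt
Leg 2: heading=156.4°, groundspeed=176.4 kt
Leg 3: heading=96.2°, groundspeed=173.1 kt

Leg 1: desired track 51.4°; wind correction +8.1° → command heading 59.5°, groundspeed 187.5 kt
Leg 2: desired track 162.1°; wind correction -5.7° → command heading 156.4°, groundspeed 176.4 kt
Leg 3: desired track 92.0°; wind correction +4.2° → command heading 96.2°, groundspeed 173.1 kt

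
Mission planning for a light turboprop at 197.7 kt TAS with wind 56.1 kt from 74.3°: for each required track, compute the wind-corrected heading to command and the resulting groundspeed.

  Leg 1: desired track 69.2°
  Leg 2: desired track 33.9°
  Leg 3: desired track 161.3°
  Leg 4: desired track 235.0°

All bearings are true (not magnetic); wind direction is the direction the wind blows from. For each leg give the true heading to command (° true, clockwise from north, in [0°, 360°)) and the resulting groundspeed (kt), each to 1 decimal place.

Leg 1: desired track 69.2°; wind correction +1.4° → command heading 70.6°, groundspeed 141.8 kt
Leg 2: desired track 33.9°; wind correction +10.6° → command heading 44.5°, groundspeed 151.6 kt
Leg 3: desired track 161.3°; wind correction -16.5° → command heading 144.8°, groundspeed 186.7 kt
Leg 4: desired track 235.0°; wind correction -5.4° → command heading 229.6°, groundspeed 249.8 kt

Leg 1: heading=70.6°, groundspeed=141.8 kt
Leg 2: heading=44.5°, groundspeed=151.6 kt
Leg 3: heading=144.8°, groundspeed=186.7 kt
Leg 4: heading=229.6°, groundspeed=249.8 kt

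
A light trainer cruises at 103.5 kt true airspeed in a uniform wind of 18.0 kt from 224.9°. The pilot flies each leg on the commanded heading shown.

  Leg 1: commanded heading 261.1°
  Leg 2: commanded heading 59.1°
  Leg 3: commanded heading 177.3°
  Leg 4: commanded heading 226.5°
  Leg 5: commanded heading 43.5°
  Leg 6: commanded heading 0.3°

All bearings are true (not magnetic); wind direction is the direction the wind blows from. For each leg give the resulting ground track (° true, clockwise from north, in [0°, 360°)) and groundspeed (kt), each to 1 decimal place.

Leg 1: heading 261.1°; drift +6.8° → track 267.9°, groundspeed 89.6 kt
Leg 2: heading 59.1°; drift -2.1° → track 57.0°, groundspeed 121.0 kt
Leg 3: heading 177.3°; drift -8.3° → track 169.0°, groundspeed 92.3 kt
Leg 4: heading 226.5°; drift +0.3° → track 226.8°, groundspeed 85.5 kt
Leg 5: heading 43.5°; drift +0.2° → track 43.7°, groundspeed 121.5 kt
Leg 6: heading 0.3°; drift +6.2° → track 6.5°, groundspeed 117.0 kt

Leg 1: track=267.9°, groundspeed=89.6 kt
Leg 2: track=57.0°, groundspeed=121.0 kt
Leg 3: track=169.0°, groundspeed=92.3 kt
Leg 4: track=226.8°, groundspeed=85.5 kt
Leg 5: track=43.7°, groundspeed=121.5 kt
Leg 6: track=6.5°, groundspeed=117.0 kt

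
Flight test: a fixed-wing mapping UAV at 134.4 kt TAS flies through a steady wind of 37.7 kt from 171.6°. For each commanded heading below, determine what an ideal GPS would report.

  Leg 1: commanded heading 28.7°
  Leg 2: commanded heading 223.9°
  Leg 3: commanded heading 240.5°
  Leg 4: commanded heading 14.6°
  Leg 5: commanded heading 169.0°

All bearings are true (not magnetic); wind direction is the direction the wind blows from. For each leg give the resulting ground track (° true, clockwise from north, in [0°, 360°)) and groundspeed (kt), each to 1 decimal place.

Leg 1: heading 28.7°; drift -7.9° → track 20.8°, groundspeed 166.0 kt
Leg 2: heading 223.9°; drift +15.0° → track 238.9°, groundspeed 115.3 kt
Leg 3: heading 240.5°; drift +16.2° → track 256.7°, groundspeed 125.8 kt
Leg 4: heading 14.6°; drift -5.0° → track 9.6°, groundspeed 169.7 kt
Leg 5: heading 169.0°; drift -1.0° → track 168.0°, groundspeed 96.8 kt

Leg 1: track=20.8°, groundspeed=166.0 kt
Leg 2: track=238.9°, groundspeed=115.3 kt
Leg 3: track=256.7°, groundspeed=125.8 kt
Leg 4: track=9.6°, groundspeed=169.7 kt
Leg 5: track=168.0°, groundspeed=96.8 kt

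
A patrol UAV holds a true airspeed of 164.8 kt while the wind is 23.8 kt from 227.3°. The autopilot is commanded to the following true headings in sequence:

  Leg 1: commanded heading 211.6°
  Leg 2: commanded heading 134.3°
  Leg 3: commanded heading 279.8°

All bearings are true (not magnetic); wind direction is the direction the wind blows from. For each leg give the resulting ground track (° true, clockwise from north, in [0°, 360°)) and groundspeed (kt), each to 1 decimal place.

Leg 1: track=209.0°, groundspeed=142.0 kt
Leg 2: track=126.2°, groundspeed=167.7 kt
Leg 3: track=287.0°, groundspeed=151.5 kt

Leg 1: heading 211.6°; drift -2.6° → track 209.0°, groundspeed 142.0 kt
Leg 2: heading 134.3°; drift -8.1° → track 126.2°, groundspeed 167.7 kt
Leg 3: heading 279.8°; drift +7.2° → track 287.0°, groundspeed 151.5 kt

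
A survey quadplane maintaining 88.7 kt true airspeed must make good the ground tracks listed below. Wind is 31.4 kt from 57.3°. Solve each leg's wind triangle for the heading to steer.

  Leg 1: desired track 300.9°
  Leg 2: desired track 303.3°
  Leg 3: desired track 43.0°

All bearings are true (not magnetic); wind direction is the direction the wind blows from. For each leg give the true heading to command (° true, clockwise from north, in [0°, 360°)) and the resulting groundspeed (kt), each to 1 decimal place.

Leg 1: desired track 300.9°; wind correction +18.5° → command heading 319.4°, groundspeed 98.1 kt
Leg 2: desired track 303.3°; wind correction +18.9° → command heading 322.2°, groundspeed 96.7 kt
Leg 3: desired track 43.0°; wind correction +5.0° → command heading 48.0°, groundspeed 57.9 kt

Leg 1: heading=319.4°, groundspeed=98.1 kt
Leg 2: heading=322.2°, groundspeed=96.7 kt
Leg 3: heading=48.0°, groundspeed=57.9 kt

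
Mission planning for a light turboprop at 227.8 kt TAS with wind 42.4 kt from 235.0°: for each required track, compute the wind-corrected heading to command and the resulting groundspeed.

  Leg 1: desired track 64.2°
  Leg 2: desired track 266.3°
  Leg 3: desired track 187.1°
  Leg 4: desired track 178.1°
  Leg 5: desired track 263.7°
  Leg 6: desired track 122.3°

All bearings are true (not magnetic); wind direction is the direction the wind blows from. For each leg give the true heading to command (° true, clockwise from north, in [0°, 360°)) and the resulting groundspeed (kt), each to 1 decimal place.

Leg 1: desired track 64.2°; wind correction +1.7° → command heading 65.9°, groundspeed 269.6 kt
Leg 2: desired track 266.3°; wind correction -5.5° → command heading 260.8°, groundspeed 190.5 kt
Leg 3: desired track 187.1°; wind correction +7.9° → command heading 195.0°, groundspeed 197.2 kt
Leg 4: desired track 178.1°; wind correction +9.0° → command heading 187.1°, groundspeed 201.9 kt
Leg 5: desired track 263.7°; wind correction -5.1° → command heading 258.6°, groundspeed 189.7 kt
Leg 6: desired track 122.3°; wind correction +9.9° → command heading 132.2°, groundspeed 240.8 kt

Leg 1: heading=65.9°, groundspeed=269.6 kt
Leg 2: heading=260.8°, groundspeed=190.5 kt
Leg 3: heading=195.0°, groundspeed=197.2 kt
Leg 4: heading=187.1°, groundspeed=201.9 kt
Leg 5: heading=258.6°, groundspeed=189.7 kt
Leg 6: heading=132.2°, groundspeed=240.8 kt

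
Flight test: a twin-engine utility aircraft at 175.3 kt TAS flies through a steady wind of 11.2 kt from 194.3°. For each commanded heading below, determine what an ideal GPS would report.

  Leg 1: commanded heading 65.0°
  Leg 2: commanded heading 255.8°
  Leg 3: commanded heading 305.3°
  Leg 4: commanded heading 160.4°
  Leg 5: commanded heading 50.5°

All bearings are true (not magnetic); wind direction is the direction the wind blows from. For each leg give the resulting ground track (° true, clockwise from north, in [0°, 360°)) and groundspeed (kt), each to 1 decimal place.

Leg 1: heading 65.0°; drift -2.7° → track 62.3°, groundspeed 182.6 kt
Leg 2: heading 255.8°; drift +3.3° → track 259.1°, groundspeed 170.2 kt
Leg 3: heading 305.3°; drift +3.3° → track 308.6°, groundspeed 179.6 kt
Leg 4: heading 160.4°; drift -2.2° → track 158.2°, groundspeed 166.1 kt
Leg 5: heading 50.5°; drift -2.1° → track 48.4°, groundspeed 184.5 kt

Leg 1: track=62.3°, groundspeed=182.6 kt
Leg 2: track=259.1°, groundspeed=170.2 kt
Leg 3: track=308.6°, groundspeed=179.6 kt
Leg 4: track=158.2°, groundspeed=166.1 kt
Leg 5: track=48.4°, groundspeed=184.5 kt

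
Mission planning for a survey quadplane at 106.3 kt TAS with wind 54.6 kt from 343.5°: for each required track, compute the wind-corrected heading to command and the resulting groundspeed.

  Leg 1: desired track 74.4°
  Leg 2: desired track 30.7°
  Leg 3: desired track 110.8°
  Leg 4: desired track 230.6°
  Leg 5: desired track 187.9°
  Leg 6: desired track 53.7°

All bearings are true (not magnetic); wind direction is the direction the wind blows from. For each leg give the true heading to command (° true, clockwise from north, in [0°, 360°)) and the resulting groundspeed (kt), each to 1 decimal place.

Leg 1: heading=43.5°, groundspeed=92.1 kt
Leg 2: heading=8.6°, groundspeed=61.4 kt
Leg 3: heading=86.7°, groundspeed=130.1 kt
Leg 4: heading=258.8°, groundspeed=114.9 kt
Leg 5: heading=200.2°, groundspeed=153.6 kt
Leg 6: heading=24.8°, groundspeed=74.6 kt

Leg 1: desired track 74.4°; wind correction -30.9° → command heading 43.5°, groundspeed 92.1 kt
Leg 2: desired track 30.7°; wind correction -22.1° → command heading 8.6°, groundspeed 61.4 kt
Leg 3: desired track 110.8°; wind correction -24.1° → command heading 86.7°, groundspeed 130.1 kt
Leg 4: desired track 230.6°; wind correction +28.2° → command heading 258.8°, groundspeed 114.9 kt
Leg 5: desired track 187.9°; wind correction +12.3° → command heading 200.2°, groundspeed 153.6 kt
Leg 6: desired track 53.7°; wind correction -28.9° → command heading 24.8°, groundspeed 74.6 kt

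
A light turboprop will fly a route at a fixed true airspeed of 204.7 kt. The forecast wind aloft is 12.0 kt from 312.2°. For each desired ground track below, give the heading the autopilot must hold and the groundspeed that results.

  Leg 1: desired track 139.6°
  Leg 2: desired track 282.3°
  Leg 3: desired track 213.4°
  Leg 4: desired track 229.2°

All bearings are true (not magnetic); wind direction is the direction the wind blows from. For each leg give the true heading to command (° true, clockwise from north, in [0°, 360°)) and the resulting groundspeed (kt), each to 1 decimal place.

Leg 1: heading=140.0°, groundspeed=216.6 kt
Leg 2: heading=284.0°, groundspeed=194.2 kt
Leg 3: heading=216.7°, groundspeed=206.2 kt
Leg 4: heading=232.5°, groundspeed=202.9 kt

Leg 1: desired track 139.6°; wind correction +0.4° → command heading 140.0°, groundspeed 216.6 kt
Leg 2: desired track 282.3°; wind correction +1.7° → command heading 284.0°, groundspeed 194.2 kt
Leg 3: desired track 213.4°; wind correction +3.3° → command heading 216.7°, groundspeed 206.2 kt
Leg 4: desired track 229.2°; wind correction +3.3° → command heading 232.5°, groundspeed 202.9 kt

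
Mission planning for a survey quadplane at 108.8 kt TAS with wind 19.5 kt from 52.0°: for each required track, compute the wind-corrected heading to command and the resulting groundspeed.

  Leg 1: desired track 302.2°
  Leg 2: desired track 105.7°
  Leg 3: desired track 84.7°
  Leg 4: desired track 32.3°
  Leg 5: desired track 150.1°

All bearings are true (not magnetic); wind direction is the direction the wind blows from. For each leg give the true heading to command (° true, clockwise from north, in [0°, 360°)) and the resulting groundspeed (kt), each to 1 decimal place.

Leg 1: heading=311.9°, groundspeed=113.8 kt
Leg 2: heading=97.4°, groundspeed=96.1 kt
Leg 3: heading=79.1°, groundspeed=91.9 kt
Leg 4: heading=35.8°, groundspeed=90.2 kt
Leg 5: heading=139.9°, groundspeed=109.8 kt

Leg 1: desired track 302.2°; wind correction +9.7° → command heading 311.9°, groundspeed 113.8 kt
Leg 2: desired track 105.7°; wind correction -8.3° → command heading 97.4°, groundspeed 96.1 kt
Leg 3: desired track 84.7°; wind correction -5.6° → command heading 79.1°, groundspeed 91.9 kt
Leg 4: desired track 32.3°; wind correction +3.5° → command heading 35.8°, groundspeed 90.2 kt
Leg 5: desired track 150.1°; wind correction -10.2° → command heading 139.9°, groundspeed 109.8 kt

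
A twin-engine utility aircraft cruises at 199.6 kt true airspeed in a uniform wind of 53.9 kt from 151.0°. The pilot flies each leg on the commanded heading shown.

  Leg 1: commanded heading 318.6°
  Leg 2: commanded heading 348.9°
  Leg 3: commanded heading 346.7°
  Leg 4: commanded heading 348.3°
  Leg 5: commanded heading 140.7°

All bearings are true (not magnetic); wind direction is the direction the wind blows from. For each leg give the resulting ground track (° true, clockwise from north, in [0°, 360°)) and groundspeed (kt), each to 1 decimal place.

Leg 1: heading 318.6°; drift +2.6° → track 321.2°, groundspeed 252.5 kt
Leg 2: heading 348.9°; drift -3.8° → track 345.1°, groundspeed 251.4 kt
Leg 3: heading 346.7°; drift -3.3° → track 343.4°, groundspeed 251.9 kt
Leg 4: heading 348.3°; drift -3.7° → track 344.6°, groundspeed 251.6 kt
Leg 5: heading 140.7°; drift -3.8° → track 136.9°, groundspeed 146.9 kt

Leg 1: track=321.2°, groundspeed=252.5 kt
Leg 2: track=345.1°, groundspeed=251.4 kt
Leg 3: track=343.4°, groundspeed=251.9 kt
Leg 4: track=344.6°, groundspeed=251.6 kt
Leg 5: track=136.9°, groundspeed=146.9 kt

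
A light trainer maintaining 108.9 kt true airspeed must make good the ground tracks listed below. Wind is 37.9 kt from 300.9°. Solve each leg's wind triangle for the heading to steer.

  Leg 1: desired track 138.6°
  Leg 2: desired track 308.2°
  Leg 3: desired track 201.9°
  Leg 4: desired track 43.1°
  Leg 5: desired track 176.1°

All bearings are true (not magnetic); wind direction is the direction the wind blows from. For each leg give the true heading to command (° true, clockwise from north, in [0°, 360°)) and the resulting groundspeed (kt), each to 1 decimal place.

Leg 1: heading=144.7°, groundspeed=144.4 kt
Leg 2: heading=305.7°, groundspeed=71.2 kt
Leg 3: heading=222.0°, groundspeed=108.2 kt
Leg 4: heading=23.2°, groundspeed=110.4 kt
Leg 5: heading=192.7°, groundspeed=126.0 kt

Leg 1: desired track 138.6°; wind correction +6.1° → command heading 144.7°, groundspeed 144.4 kt
Leg 2: desired track 308.2°; wind correction -2.5° → command heading 305.7°, groundspeed 71.2 kt
Leg 3: desired track 201.9°; wind correction +20.1° → command heading 222.0°, groundspeed 108.2 kt
Leg 4: desired track 43.1°; wind correction -19.9° → command heading 23.2°, groundspeed 110.4 kt
Leg 5: desired track 176.1°; wind correction +16.6° → command heading 192.7°, groundspeed 126.0 kt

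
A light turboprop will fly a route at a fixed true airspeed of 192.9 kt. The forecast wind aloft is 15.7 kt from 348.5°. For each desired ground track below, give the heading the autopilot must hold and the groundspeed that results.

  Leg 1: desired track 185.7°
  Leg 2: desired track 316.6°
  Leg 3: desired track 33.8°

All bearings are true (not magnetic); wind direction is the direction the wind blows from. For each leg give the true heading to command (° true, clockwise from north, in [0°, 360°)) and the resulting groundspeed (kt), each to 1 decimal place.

Leg 1: heading=187.1°, groundspeed=207.8 kt
Leg 2: heading=319.1°, groundspeed=179.4 kt
Leg 3: heading=30.5°, groundspeed=181.5 kt

Leg 1: desired track 185.7°; wind correction +1.4° → command heading 187.1°, groundspeed 207.8 kt
Leg 2: desired track 316.6°; wind correction +2.5° → command heading 319.1°, groundspeed 179.4 kt
Leg 3: desired track 33.8°; wind correction -3.3° → command heading 30.5°, groundspeed 181.5 kt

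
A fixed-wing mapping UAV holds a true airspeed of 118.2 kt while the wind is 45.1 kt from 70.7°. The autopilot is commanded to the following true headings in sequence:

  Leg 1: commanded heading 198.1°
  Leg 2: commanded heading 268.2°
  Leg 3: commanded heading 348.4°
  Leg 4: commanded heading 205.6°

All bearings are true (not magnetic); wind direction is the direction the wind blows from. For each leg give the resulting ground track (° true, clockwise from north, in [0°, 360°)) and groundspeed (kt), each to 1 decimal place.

Leg 1: track=211.9°, groundspeed=149.9 kt
Leg 2: track=263.4°, groundspeed=161.8 kt
Leg 3: track=326.7°, groundspeed=120.7 kt
Leg 4: track=217.6°, groundspeed=153.4 kt

Leg 1: heading 198.1°; drift +13.8° → track 211.9°, groundspeed 149.9 kt
Leg 2: heading 268.2°; drift -4.8° → track 263.4°, groundspeed 161.8 kt
Leg 3: heading 348.4°; drift -21.7° → track 326.7°, groundspeed 120.7 kt
Leg 4: heading 205.6°; drift +12.0° → track 217.6°, groundspeed 153.4 kt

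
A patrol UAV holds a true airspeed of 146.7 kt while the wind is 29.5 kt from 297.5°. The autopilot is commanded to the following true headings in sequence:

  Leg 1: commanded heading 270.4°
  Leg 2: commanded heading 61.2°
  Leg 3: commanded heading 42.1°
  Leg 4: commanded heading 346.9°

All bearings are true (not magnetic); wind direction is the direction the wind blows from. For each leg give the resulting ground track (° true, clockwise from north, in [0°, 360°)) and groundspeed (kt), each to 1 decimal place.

Leg 1: track=264.0°, groundspeed=121.2 kt
Leg 2: track=69.8°, groundspeed=164.9 kt
Leg 3: track=52.6°, groundspeed=156.8 kt
Leg 4: track=356.9°, groundspeed=129.5 kt

Leg 1: heading 270.4°; drift -6.4° → track 264.0°, groundspeed 121.2 kt
Leg 2: heading 61.2°; drift +8.6° → track 69.8°, groundspeed 164.9 kt
Leg 3: heading 42.1°; drift +10.5° → track 52.6°, groundspeed 156.8 kt
Leg 4: heading 346.9°; drift +10.0° → track 356.9°, groundspeed 129.5 kt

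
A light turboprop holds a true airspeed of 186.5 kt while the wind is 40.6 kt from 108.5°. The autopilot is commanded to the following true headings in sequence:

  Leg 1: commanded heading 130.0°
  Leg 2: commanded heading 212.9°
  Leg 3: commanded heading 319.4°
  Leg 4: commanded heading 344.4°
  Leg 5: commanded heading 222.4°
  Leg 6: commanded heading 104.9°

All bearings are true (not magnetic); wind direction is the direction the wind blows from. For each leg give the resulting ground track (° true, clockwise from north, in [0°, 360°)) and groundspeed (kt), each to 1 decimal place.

Leg 1: heading 130.0°; drift +5.7° → track 135.7°, groundspeed 149.5 kt
Leg 2: heading 212.9°; drift +11.3° → track 224.2°, groundspeed 200.5 kt
Leg 3: heading 319.4°; drift -5.4° → track 314.0°, groundspeed 222.3 kt
Leg 4: heading 344.4°; drift -9.1° → track 335.3°, groundspeed 211.9 kt
Leg 5: heading 222.4°; drift +10.4° → track 232.8°, groundspeed 206.3 kt
Leg 6: heading 104.9°; drift -1.0° → track 103.9°, groundspeed 146.0 kt

Leg 1: track=135.7°, groundspeed=149.5 kt
Leg 2: track=224.2°, groundspeed=200.5 kt
Leg 3: track=314.0°, groundspeed=222.3 kt
Leg 4: track=335.3°, groundspeed=211.9 kt
Leg 5: track=232.8°, groundspeed=206.3 kt
Leg 6: track=103.9°, groundspeed=146.0 kt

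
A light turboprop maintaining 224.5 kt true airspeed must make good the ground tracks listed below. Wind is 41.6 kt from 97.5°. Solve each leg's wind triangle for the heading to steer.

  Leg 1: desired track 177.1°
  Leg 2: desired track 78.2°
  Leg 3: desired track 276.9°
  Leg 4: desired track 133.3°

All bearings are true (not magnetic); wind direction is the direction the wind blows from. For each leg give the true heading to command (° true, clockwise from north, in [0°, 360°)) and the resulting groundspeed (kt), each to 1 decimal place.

Leg 1: desired track 177.1°; wind correction -10.5° → command heading 166.6°, groundspeed 213.2 kt
Leg 2: desired track 78.2°; wind correction +3.5° → command heading 81.7°, groundspeed 184.8 kt
Leg 3: desired track 276.9°; wind correction -0.1° → command heading 276.8°, groundspeed 266.1 kt
Leg 4: desired track 133.3°; wind correction -6.2° → command heading 127.1°, groundspeed 189.4 kt

Leg 1: heading=166.6°, groundspeed=213.2 kt
Leg 2: heading=81.7°, groundspeed=184.8 kt
Leg 3: heading=276.8°, groundspeed=266.1 kt
Leg 4: heading=127.1°, groundspeed=189.4 kt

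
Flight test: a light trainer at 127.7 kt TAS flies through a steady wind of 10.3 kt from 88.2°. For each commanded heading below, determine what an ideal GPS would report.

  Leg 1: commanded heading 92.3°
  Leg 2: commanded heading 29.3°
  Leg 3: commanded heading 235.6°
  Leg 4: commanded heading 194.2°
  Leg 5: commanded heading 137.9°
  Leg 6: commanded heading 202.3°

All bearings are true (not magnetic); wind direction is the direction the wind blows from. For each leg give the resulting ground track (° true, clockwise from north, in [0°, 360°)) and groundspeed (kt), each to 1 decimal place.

Leg 1: track=92.7°, groundspeed=117.4 kt
Leg 2: track=25.2°, groundspeed=122.7 kt
Leg 3: track=237.9°, groundspeed=136.5 kt
Leg 4: track=198.5°, groundspeed=130.9 kt
Leg 5: track=141.6°, groundspeed=121.3 kt
Leg 6: track=206.4°, groundspeed=132.2 kt

Leg 1: heading 92.3°; drift +0.4° → track 92.7°, groundspeed 117.4 kt
Leg 2: heading 29.3°; drift -4.1° → track 25.2°, groundspeed 122.7 kt
Leg 3: heading 235.6°; drift +2.3° → track 237.9°, groundspeed 136.5 kt
Leg 4: heading 194.2°; drift +4.3° → track 198.5°, groundspeed 130.9 kt
Leg 5: heading 137.9°; drift +3.7° → track 141.6°, groundspeed 121.3 kt
Leg 6: heading 202.3°; drift +4.1° → track 206.4°, groundspeed 132.2 kt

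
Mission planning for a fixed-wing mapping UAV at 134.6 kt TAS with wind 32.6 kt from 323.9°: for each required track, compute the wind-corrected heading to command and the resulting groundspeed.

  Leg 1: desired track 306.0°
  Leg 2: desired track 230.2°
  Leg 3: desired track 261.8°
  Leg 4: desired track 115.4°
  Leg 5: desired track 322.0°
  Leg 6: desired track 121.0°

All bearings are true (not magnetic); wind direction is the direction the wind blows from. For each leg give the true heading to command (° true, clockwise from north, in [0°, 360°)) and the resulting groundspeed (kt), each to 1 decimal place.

Leg 1: heading=310.3°, groundspeed=103.2 kt
Leg 2: heading=244.2°, groundspeed=132.7 kt
Leg 3: heading=274.2°, groundspeed=116.2 kt
Leg 4: heading=108.8°, groundspeed=162.3 kt
Leg 5: heading=322.5°, groundspeed=102.0 kt
Leg 6: heading=115.6°, groundspeed=164.0 kt

Leg 1: desired track 306.0°; wind correction +4.3° → command heading 310.3°, groundspeed 103.2 kt
Leg 2: desired track 230.2°; wind correction +14.0° → command heading 244.2°, groundspeed 132.7 kt
Leg 3: desired track 261.8°; wind correction +12.4° → command heading 274.2°, groundspeed 116.2 kt
Leg 4: desired track 115.4°; wind correction -6.6° → command heading 108.8°, groundspeed 162.3 kt
Leg 5: desired track 322.0°; wind correction +0.5° → command heading 322.5°, groundspeed 102.0 kt
Leg 6: desired track 121.0°; wind correction -5.4° → command heading 115.6°, groundspeed 164.0 kt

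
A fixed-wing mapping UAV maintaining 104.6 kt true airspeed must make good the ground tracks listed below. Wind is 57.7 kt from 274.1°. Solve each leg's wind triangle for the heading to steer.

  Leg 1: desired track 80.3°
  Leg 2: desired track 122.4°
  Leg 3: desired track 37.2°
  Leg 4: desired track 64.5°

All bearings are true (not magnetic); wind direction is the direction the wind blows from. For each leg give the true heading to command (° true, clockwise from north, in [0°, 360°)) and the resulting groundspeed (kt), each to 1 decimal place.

Leg 1: heading=72.7°, groundspeed=159.7 kt
Leg 2: heading=137.6°, groundspeed=151.8 kt
Leg 3: heading=9.7°, groundspeed=124.3 kt
Leg 4: heading=48.7°, groundspeed=150.8 kt

Leg 1: desired track 80.3°; wind correction -7.6° → command heading 72.7°, groundspeed 159.7 kt
Leg 2: desired track 122.4°; wind correction +15.2° → command heading 137.6°, groundspeed 151.8 kt
Leg 3: desired track 37.2°; wind correction -27.5° → command heading 9.7°, groundspeed 124.3 kt
Leg 4: desired track 64.5°; wind correction -15.8° → command heading 48.7°, groundspeed 150.8 kt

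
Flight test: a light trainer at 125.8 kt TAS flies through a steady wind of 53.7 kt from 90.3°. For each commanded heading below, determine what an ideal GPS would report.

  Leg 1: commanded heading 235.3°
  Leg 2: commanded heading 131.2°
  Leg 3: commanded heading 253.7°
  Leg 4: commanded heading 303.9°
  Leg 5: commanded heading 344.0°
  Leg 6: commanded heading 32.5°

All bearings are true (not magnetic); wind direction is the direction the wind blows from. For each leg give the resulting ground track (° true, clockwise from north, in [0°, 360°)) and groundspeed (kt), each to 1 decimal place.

Leg 1: track=245.6°, groundspeed=172.6 kt
Leg 2: track=153.6°, groundspeed=92.2 kt
Leg 3: track=258.6°, groundspeed=177.9 kt
Leg 4: track=294.0°, groundspeed=173.1 kt
Leg 5: track=323.9°, groundspeed=150.0 kt
Leg 6: track=7.4°, groundspeed=107.3 kt

Leg 1: heading 235.3°; drift +10.3° → track 245.6°, groundspeed 172.6 kt
Leg 2: heading 131.2°; drift +22.4° → track 153.6°, groundspeed 92.2 kt
Leg 3: heading 253.7°; drift +4.9° → track 258.6°, groundspeed 177.9 kt
Leg 4: heading 303.9°; drift -9.9° → track 294.0°, groundspeed 173.1 kt
Leg 5: heading 344.0°; drift -20.1° → track 323.9°, groundspeed 150.0 kt
Leg 6: heading 32.5°; drift -25.1° → track 7.4°, groundspeed 107.3 kt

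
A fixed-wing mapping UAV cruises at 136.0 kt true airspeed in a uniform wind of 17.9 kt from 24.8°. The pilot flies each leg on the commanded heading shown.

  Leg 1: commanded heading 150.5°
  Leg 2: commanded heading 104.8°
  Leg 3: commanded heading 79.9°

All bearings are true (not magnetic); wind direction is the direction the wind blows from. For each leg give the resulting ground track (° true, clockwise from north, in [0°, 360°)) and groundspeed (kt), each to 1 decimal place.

Leg 1: heading 150.5°; drift +5.7° → track 156.2°, groundspeed 147.2 kt
Leg 2: heading 104.8°; drift +7.6° → track 112.4°, groundspeed 134.1 kt
Leg 3: heading 79.9°; drift +6.7° → track 86.6°, groundspeed 126.6 kt

Leg 1: track=156.2°, groundspeed=147.2 kt
Leg 2: track=112.4°, groundspeed=134.1 kt
Leg 3: track=86.6°, groundspeed=126.6 kt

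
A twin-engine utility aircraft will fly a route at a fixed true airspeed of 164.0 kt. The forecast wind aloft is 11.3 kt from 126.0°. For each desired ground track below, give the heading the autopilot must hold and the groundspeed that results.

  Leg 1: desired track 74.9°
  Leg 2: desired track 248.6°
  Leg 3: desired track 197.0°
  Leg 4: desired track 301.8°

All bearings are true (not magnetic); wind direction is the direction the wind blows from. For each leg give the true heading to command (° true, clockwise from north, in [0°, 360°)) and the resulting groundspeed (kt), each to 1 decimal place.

Leg 1: desired track 74.9°; wind correction +3.1° → command heading 78.0°, groundspeed 156.7 kt
Leg 2: desired track 248.6°; wind correction -3.3° → command heading 245.3°, groundspeed 169.8 kt
Leg 3: desired track 197.0°; wind correction -3.7° → command heading 193.3°, groundspeed 160.0 kt
Leg 4: desired track 301.8°; wind correction -0.3° → command heading 301.5°, groundspeed 175.3 kt

Leg 1: heading=78.0°, groundspeed=156.7 kt
Leg 2: heading=245.3°, groundspeed=169.8 kt
Leg 3: heading=193.3°, groundspeed=160.0 kt
Leg 4: heading=301.5°, groundspeed=175.3 kt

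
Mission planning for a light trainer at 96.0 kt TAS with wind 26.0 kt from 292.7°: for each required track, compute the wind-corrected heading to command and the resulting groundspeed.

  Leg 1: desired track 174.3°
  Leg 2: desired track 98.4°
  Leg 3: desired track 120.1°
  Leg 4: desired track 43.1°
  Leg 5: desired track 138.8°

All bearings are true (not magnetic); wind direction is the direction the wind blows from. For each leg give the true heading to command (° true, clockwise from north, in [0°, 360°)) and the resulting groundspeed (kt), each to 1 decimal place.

Leg 1: heading=188.1°, groundspeed=105.6 kt
Leg 2: heading=94.6°, groundspeed=121.0 kt
Leg 3: heading=122.1°, groundspeed=121.7 kt
Leg 4: heading=28.4°, groundspeed=101.9 kt
Leg 5: heading=145.6°, groundspeed=118.7 kt

Leg 1: desired track 174.3°; wind correction +13.8° → command heading 188.1°, groundspeed 105.6 kt
Leg 2: desired track 98.4°; wind correction -3.8° → command heading 94.6°, groundspeed 121.0 kt
Leg 3: desired track 120.1°; wind correction +2.0° → command heading 122.1°, groundspeed 121.7 kt
Leg 4: desired track 43.1°; wind correction -14.7° → command heading 28.4°, groundspeed 101.9 kt
Leg 5: desired track 138.8°; wind correction +6.8° → command heading 145.6°, groundspeed 118.7 kt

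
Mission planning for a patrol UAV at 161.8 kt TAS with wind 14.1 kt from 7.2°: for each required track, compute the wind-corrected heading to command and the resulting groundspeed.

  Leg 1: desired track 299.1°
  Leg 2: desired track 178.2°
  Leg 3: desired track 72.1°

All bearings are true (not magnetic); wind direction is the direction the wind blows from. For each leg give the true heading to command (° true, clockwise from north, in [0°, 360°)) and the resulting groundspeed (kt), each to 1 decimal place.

Leg 1: heading=303.7°, groundspeed=156.0 kt
Leg 2: heading=177.4°, groundspeed=175.7 kt
Leg 3: heading=67.6°, groundspeed=155.3 kt

Leg 1: desired track 299.1°; wind correction +4.6° → command heading 303.7°, groundspeed 156.0 kt
Leg 2: desired track 178.2°; wind correction -0.8° → command heading 177.4°, groundspeed 175.7 kt
Leg 3: desired track 72.1°; wind correction -4.5° → command heading 67.6°, groundspeed 155.3 kt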